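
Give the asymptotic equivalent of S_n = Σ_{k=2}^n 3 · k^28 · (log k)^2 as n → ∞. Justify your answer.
S_n ~ 3 · n^29 · (log n)^2 / 29

By integral comparison, S_n = ∫_1^n 3 · x^28 · (log x)^2 dx + O(n^28 · (log n)^2). For the integral, the leading term of ∫_1^n x^28 (log x)^2 dx is n^29/29 · (log n)^2 (by repeated integration by parts; each step lowers the log-exponent and produces a relatively O(1/log n) correction). Hence S_n ~ 3 · n^29 · (log n)^2 / 29.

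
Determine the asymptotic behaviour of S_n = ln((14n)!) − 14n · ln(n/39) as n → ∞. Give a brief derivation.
S_n ~ 14n · (ln 546 − 1) + O(ln n)

Stirling: ln((14n)!) = 14n ln(14n) − 14n + O(ln n).
  S_n = 14n ln(14n) − 14n − 14n ln(n/39) + O(ln n)
      = 14n ln(14n) − 14n ln n + 14n ln 39 − 14n + O(ln n)
      = 14n ln 14 + 14n ln 39 − 14n + O(ln n)
      = 14n (ln 546 − 1) + O(ln n).
Numerically ln(546) − 1 ≈ 5.3026.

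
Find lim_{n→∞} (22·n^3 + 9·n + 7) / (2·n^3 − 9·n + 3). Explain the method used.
lim = 22/2 = 11

For large n the leading n^3 terms dominate both numerator and denominator. Dividing top and bottom by n^3, every other term tends to 0, leaving 22/2 = 11.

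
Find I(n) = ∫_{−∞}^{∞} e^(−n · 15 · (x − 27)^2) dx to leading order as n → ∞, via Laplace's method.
I(n) = sqrt(π/(15n))

Here φ(x) = 15 · (x − 27)^2 has its unique minimum at x* = 27 with φ(x*) = 0 and φ''(x*) = 30. Laplace's method gives
  I(n) ~ e^(−n φ(x*)) · sqrt(2π / (n · φ''(x*))) = sqrt(2π / (30n)) = sqrt(π/(15n)).
This is exact: substituting u = (x − 27)·sqrt(15n) gives I(n) = (1/sqrt(15n)) ∫_{−∞}^{∞} e^(−u^2) du = sqrt(π/(15n)).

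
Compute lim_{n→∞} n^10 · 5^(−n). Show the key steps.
lim = 0

Exponentials with base > 1 dominate every fixed polynomial: for any fixed c, n^c / 5^n → 0 as n → ∞ (e.g. by the ratio test, or by writing 5^n = e^(n ln 5) and noting e^(n ln 5) / n^c → ∞). Hence n^10 · 5^(−n) = n^10 / 5^n → 0.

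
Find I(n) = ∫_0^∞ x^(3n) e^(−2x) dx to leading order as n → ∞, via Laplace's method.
I(n) ~ (sqrt(2π·3n) / 2) · (3n/(2e))^(3n)

Write the integrand as exp(3n ln x − 2x) and set f(x) = 3n ln x − 2x. Then f'(x) = 3n/x − 2 = 0 at x* = 3n/2, and f''(x*) = −3n/x*^2 = −2^2/(3n). Laplace's method (interior maximum) gives
  I(n) ~ e^(f(x*)) · sqrt(2π / |f''(x*)|)
        = exp(3n ln(3n/2) − 3n) · sqrt(2π · 3n / 2^2)
        = (3n/2)^(3n) e^(−3n) · sqrt(2π·3n) / 2
        = (sqrt(2π·3n) / 2) · (3n/(2e))^(3n).
This matches Γ(3n+1)/2^(3n+1) with Stirling applied to Γ.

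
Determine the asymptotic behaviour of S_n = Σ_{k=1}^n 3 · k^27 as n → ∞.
S_n ~ 3 · n^28 / 28

By integral comparison (Euler-Maclaurin), Σ_{k=1}^n 3 · k^27 = 3 · ∫_0^n x^27 dx + O(n^27) = 3 · n^28/28 + O(n^27). (Equivalently, Faulhaber's formula gives the same leading term.)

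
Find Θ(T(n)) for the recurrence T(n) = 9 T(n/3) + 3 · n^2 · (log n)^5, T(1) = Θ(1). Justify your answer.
T(n) = Θ(n^2 · (log n)^6)

Here log_3 9 = 2 and f(n) = 3 · n^2 · (log n)^5 = Θ(n^(log_3 9) · (log n)^5). This is the extended Case 2 of the master theorem (f matches the critical exponent up to log factors), giving T(n) = Θ(n^(log_3 9) · (log n)^(5+1)) = Θ(n^2 · (log n)^6).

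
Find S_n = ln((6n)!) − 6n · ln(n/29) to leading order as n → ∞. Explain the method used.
S_n ~ 6n · (ln 174 − 1) + O(ln n)

Stirling: ln((6n)!) = 6n ln(6n) − 6n + O(ln n).
  S_n = 6n ln(6n) − 6n − 6n ln(n/29) + O(ln n)
      = 6n ln(6n) − 6n ln n + 6n ln 29 − 6n + O(ln n)
      = 6n ln 6 + 6n ln 29 − 6n + O(ln n)
      = 6n (ln 174 − 1) + O(ln n).
Numerically ln(174) − 1 ≈ 4.1591.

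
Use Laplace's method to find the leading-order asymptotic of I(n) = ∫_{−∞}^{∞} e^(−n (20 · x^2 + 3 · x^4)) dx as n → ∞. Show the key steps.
I(n) ~ sqrt(π/(20n))

φ(x) = 20 · x^2 + 3 · x^4 has its unique global minimum at x* = 0 (since φ'(x) = 40x + 12x^3 = 0 only at x = 0 for real x with both coefficients positive, and φ → ∞ as |x| → ∞). At x* = 0, φ(0) = 0 and φ''(0) = 40. Laplace's method then gives
  I(n) ~ sqrt(2π / (n · φ''(0))) · e^(−n φ(0)) = sqrt(2π / (40n)) = sqrt(π/(20n)).
The 3 · x^4 term contributes only at subleading order (an O(1/n) relative correction).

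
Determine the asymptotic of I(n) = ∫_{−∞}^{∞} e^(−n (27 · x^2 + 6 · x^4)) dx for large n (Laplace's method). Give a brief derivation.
I(n) ~ sqrt(π/(27n))

φ(x) = 27 · x^2 + 6 · x^4 has its unique global minimum at x* = 0 (since φ'(x) = 54x + 24x^3 = 0 only at x = 0 for real x with both coefficients positive, and φ → ∞ as |x| → ∞). At x* = 0, φ(0) = 0 and φ''(0) = 54. Laplace's method then gives
  I(n) ~ sqrt(2π / (n · φ''(0))) · e^(−n φ(0)) = sqrt(2π / (54n)) = sqrt(π/(27n)).
The 6 · x^4 term contributes only at subleading order (an O(1/n) relative correction).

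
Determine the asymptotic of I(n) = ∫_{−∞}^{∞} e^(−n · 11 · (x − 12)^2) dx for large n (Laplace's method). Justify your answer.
I(n) = sqrt(π/(11n))

Here φ(x) = 11 · (x − 12)^2 has its unique minimum at x* = 12 with φ(x*) = 0 and φ''(x*) = 22. Laplace's method gives
  I(n) ~ e^(−n φ(x*)) · sqrt(2π / (n · φ''(x*))) = sqrt(2π / (22n)) = sqrt(π/(11n)).
This is exact: substituting u = (x − 12)·sqrt(11n) gives I(n) = (1/sqrt(11n)) ∫_{−∞}^{∞} e^(−u^2) du = sqrt(π/(11n)).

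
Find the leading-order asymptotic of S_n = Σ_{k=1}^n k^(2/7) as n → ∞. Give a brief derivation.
S_n ~ (7/9) · n^(9/7)

Integral comparison: Σ_{k=1}^n k^(2/7) = ∫_0^n x^(2/7) dx + O(n^(2/7)). The integral is n^(1 + 2/7) / (1 + 2/7) = n^((2+7)/7) / ((2+7)/7) = (7/9) · n^(9/7).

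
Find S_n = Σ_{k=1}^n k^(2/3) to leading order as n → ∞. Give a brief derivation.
S_n ~ (3/5) · n^(5/3)

Integral comparison: Σ_{k=1}^n k^(2/3) = ∫_0^n x^(2/3) dx + O(n^(2/3)). The integral is n^(1 + 2/3) / (1 + 2/3) = n^((2+3)/3) / ((2+3)/3) = (3/5) · n^(5/3).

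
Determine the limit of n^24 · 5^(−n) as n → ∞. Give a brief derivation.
lim = 0

Exponentials with base > 1 dominate every fixed polynomial: for any fixed c, n^c / 5^n → 0 as n → ∞ (e.g. by the ratio test, or by writing 5^n = e^(n ln 5) and noting e^(n ln 5) / n^c → ∞). Hence n^24 · 5^(−n) = n^24 / 5^n → 0.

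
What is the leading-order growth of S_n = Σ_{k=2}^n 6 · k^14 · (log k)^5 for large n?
S_n ~ 2 · n^15 · (log n)^5 / 5

By integral comparison, S_n = ∫_1^n 6 · x^14 · (log x)^5 dx + O(n^14 · (log n)^5). For the integral, the leading term of ∫_1^n x^14 (log x)^5 dx is n^15/15 · (log n)^5 (by repeated integration by parts; each step lowers the log-exponent and produces a relatively O(1/log n) correction). Hence S_n ~ 2 · n^15 · (log n)^5 / 5.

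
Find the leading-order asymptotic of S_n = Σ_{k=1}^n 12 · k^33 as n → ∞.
S_n ~ 6 · n^34 / 17

By integral comparison (Euler-Maclaurin), Σ_{k=1}^n 12 · k^33 = 12 · ∫_0^n x^33 dx + O(n^33) = 12 · n^34/34 = 6 · n^34 / 17 + O(n^33). (Equivalently, Faulhaber's formula gives the same leading term.)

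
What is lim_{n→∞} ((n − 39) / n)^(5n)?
lim = e^(−195)

Rewrite as (1 − 39/n)^(5n). By the standard limit (1 + x/n)^n → e^x, we have (1 − 39/n)^n → e^(−39), and raising to the 5th power gives e^(−195).
More precisely, ln[(1 − 39/n)^(5n)] = 5n · ln(1 − 39/n) = 5n · (-39/n + O(1/n^2)) = -195 + O(1/n) → -195.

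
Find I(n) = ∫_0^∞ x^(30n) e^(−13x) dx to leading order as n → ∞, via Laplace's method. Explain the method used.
I(n) ~ (sqrt(2π·30n) / 13) · (30n/(13e))^(30n)

Write the integrand as exp(30n ln x − 13x) and set f(x) = 30n ln x − 13x. Then f'(x) = 30n/x − 13 = 0 at x* = 30n/13, and f''(x*) = −30n/x*^2 = −13^2/(30n). Laplace's method (interior maximum) gives
  I(n) ~ e^(f(x*)) · sqrt(2π / |f''(x*)|)
        = exp(30n ln(30n/13) − 30n) · sqrt(2π · 30n / 13^2)
        = (30n/13)^(30n) e^(−30n) · sqrt(2π·30n) / 13
        = (sqrt(2π·30n) / 13) · (30n/(13e))^(30n).
This matches Γ(30n+1)/13^(30n+1) with Stirling applied to Γ.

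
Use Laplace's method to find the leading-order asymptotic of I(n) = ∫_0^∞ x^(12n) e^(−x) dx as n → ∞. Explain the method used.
I(n) ~ sqrt(2π·12n) · (12n/e)^(12n)

Write the integrand as exp(12n ln x − x) and set f(x) = 12n ln x − x. Then f'(x) = 12n/x − 1 = 0 at x* = 12n, and f''(x*) = −12n/x*^2 = −1/(12n). Laplace's method (interior maximum) gives
  I(n) ~ e^(f(x*)) · sqrt(2π / |f''(x*)|)
        = exp(12n ln(12n) − 12n) · sqrt(2π · 12n)
        = (12n)^(12n) e^(−12n) · sqrt(2π·12n)
        = sqrt(2π·12n) · (12n/e)^(12n).
This matches Γ(12n+1) with Stirling applied to Γ.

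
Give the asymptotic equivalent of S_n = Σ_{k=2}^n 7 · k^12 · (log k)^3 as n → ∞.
S_n ~ 7 · n^13 · (log n)^3 / 13

By integral comparison, S_n = ∫_1^n 7 · x^12 · (log x)^3 dx + O(n^12 · (log n)^3). For the integral, the leading term of ∫_1^n x^12 (log x)^3 dx is n^13/13 · (log n)^3 (by repeated integration by parts; each step lowers the log-exponent and produces a relatively O(1/log n) correction). Hence S_n ~ 7 · n^13 · (log n)^3 / 13.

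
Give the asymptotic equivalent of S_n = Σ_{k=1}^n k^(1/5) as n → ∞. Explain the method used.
S_n ~ (5/6) · n^(6/5)

Integral comparison: Σ_{k=1}^n k^(1/5) = ∫_0^n x^(1/5) dx + O(n^(1/5)). The integral is n^(1 + 1/5) / (1 + 1/5) = n^((1+5)/5) / ((1+5)/5) = (5/6) · n^(6/5).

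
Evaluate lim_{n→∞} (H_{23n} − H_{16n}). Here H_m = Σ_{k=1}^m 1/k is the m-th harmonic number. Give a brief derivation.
lim = ln(23/16)

Euler-Maclaurin gives H_m = ln m + γ + 1/(2m) + O(1/m^2). The γ and O(1/m) terms cancel in the difference:
  H_{23n} − H_{16n} = ln(23n) − ln(16n) + O(1/n) = ln(23/16) + O(1/n).
Hence the limit is ln(23/16).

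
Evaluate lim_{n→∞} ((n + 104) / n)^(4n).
lim = e^416

Rewrite as (1 + 104/n)^(4n). By the standard limit (1 + x/n)^n → e^x, we have (1 + 104/n)^n → e^104, and raising to the 4th power gives e^416.
More precisely, ln[(1 + 104/n)^(4n)] = 4n · ln(1 + 104/n) = 4n · (104/n + O(1/n^2)) = 416 + O(1/n) → 416.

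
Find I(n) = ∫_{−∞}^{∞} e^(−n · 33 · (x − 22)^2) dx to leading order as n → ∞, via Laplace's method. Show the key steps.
I(n) = sqrt(π/(33n))

Here φ(x) = 33 · (x − 22)^2 has its unique minimum at x* = 22 with φ(x*) = 0 and φ''(x*) = 66. Laplace's method gives
  I(n) ~ e^(−n φ(x*)) · sqrt(2π / (n · φ''(x*))) = sqrt(2π / (66n)) = sqrt(π/(33n)).
This is exact: substituting u = (x − 22)·sqrt(33n) gives I(n) = (1/sqrt(33n)) ∫_{−∞}^{∞} e^(−u^2) du = sqrt(π/(33n)).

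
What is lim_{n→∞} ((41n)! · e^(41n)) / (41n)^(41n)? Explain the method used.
lim = ∞

Stirling: (41n)! ~ sqrt(2π·41n) · (41n/e)^(41n). Hence
  (41n)! · e^(41n) / (41n)^(41n) ~ sqrt(2π·41n) = sqrt(2π·41) · sqrt(n) → ∞.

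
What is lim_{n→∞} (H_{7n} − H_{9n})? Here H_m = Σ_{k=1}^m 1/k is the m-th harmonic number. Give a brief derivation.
lim = ln(7/9)

Euler-Maclaurin gives H_m = ln m + γ + 1/(2m) + O(1/m^2). The γ and O(1/m) terms cancel in the difference:
  H_{7n} − H_{9n} = ln(7n) − ln(9n) + O(1/n) = ln(7/9) + O(1/n).
Hence the limit is ln(7/9).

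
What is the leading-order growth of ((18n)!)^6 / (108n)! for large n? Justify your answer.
((18n)!)^6/(108n)! ~ ((2π·18n)^(5/2) / sqrt(6)) · 6^(−6·18n)  →  0

Write N = 18n. Stirling: N! ~ sqrt(2π N)(N/e)^N and (6N)! ~ sqrt(2π·6N)·(6N/e)^(6N).
  (N!)^6/(6N)! ~ (2π N)^(6/2) (N/e)^(6N) / [sqrt(2π·6N) (6N/e)^(6N)]
     = (2π N)^(6/2) / sqrt(2π·6N) · (N/(6N))^(6N)
     = (2π N)^((6−1)/2) / sqrt(6) · 6^(−6N).
Since 6^6 > 1, the factor 6^(−6N) decays exponentially, so the ratio → 0. Substituting N = 18n gives the stated form.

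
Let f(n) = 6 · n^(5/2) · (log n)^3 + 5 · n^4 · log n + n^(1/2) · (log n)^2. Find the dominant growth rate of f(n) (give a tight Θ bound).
f(n) ∈ Θ(n^4 · log n)

Compare the terms by growth order. For large n, n^a · (log n)^b dominates n^a' · (log n)^b' iff a > a', or (a = a' and b > b'). Ranking the 3 terms shows the dominant one is 5 · n^4 · log n. Hence f(n) ∈ Θ(n^4 · log n).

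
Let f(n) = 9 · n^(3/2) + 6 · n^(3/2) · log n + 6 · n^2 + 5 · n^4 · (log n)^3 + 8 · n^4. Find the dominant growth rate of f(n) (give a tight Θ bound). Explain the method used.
f(n) ∈ Θ(n^4 · (log n)^3)

Compare the terms by growth order. For large n, n^a · (log n)^b dominates n^a' · (log n)^b' iff a > a', or (a = a' and b > b'). Ranking the 5 terms shows the dominant one is 5 · n^4 · (log n)^3. Hence f(n) ∈ Θ(n^4 · (log n)^3).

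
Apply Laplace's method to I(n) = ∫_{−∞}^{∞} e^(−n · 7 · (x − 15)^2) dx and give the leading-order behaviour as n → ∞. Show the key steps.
I(n) = sqrt(π/(7n))

Here φ(x) = 7 · (x − 15)^2 has its unique minimum at x* = 15 with φ(x*) = 0 and φ''(x*) = 14. Laplace's method gives
  I(n) ~ e^(−n φ(x*)) · sqrt(2π / (n · φ''(x*))) = sqrt(2π / (14n)) = sqrt(π/(7n)).
This is exact: substituting u = (x − 15)·sqrt(7n) gives I(n) = (1/sqrt(7n)) ∫_{−∞}^{∞} e^(−u^2) du = sqrt(π/(7n)).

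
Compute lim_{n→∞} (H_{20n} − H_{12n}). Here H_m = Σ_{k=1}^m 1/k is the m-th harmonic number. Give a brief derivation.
lim = ln(20/12) = ln(5/3)

Euler-Maclaurin gives H_m = ln m + γ + 1/(2m) + O(1/m^2). The γ and O(1/m) terms cancel in the difference:
  H_{20n} − H_{12n} = ln(20n) − ln(12n) + O(1/n) = ln(20/12) + O(1/n).
Hence the limit is ln(20/12) = ln(5/3).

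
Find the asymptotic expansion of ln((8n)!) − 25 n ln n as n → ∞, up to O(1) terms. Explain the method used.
ln((8n)!) − 25 n ln n = −17 n ln n + 8(ln 8 − 1) n + (1/2) ln(2π·8n) + O(1/n)

Stirling: ln((8n)!) = 8n ln(8n) − 8n + (1/2) ln(2π·8n) + O(1/n).
Expand 8n ln(8n) = 8n (ln n + ln 8) = 8n ln n + 8n ln 8.
Subtract 25n ln n: leading term is (8 − 25) n ln n = −17 n ln n. The next term is 8n ln 8 − 8n = 8(ln 8 − 1) n. Then the (1/2) ln(2π·8n) correction.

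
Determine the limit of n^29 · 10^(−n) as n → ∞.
lim = 0

Exponentials with base > 1 dominate every fixed polynomial: for any fixed c, n^c / 10^n → 0 as n → ∞ (e.g. by the ratio test, or by writing 10^n = e^(n ln 10) and noting e^(n ln 10) / n^c → ∞). Hence n^29 · 10^(−n) = n^29 / 10^n → 0.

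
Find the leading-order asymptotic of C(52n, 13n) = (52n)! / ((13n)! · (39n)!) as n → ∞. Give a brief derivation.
C(52n, 13n) ~ (256/27)^(13n) · sqrt(2/(3π·13n))

Write N = 13n. Apply Stirling to each factorial:
  (4N)! ~ sqrt(2π·4N) · (4N/e)^(4N),
  N! ~ sqrt(2π N) · (N/e)^N,
  (3N)! ~ sqrt(2π·3N) · (3N/e)^(3N).
The exponential factors combine to (4N)^(4N) / (N^N · (3N)^(3N)) = 4^(4N)/3^(3N) = (4^4/3^3)^N = (256/27)^N.
The square-root prefactors combine to sqrt(2π·4N) / (sqrt(2π N)·sqrt(2π·3N)) = sqrt(4 / (2π·3·N)) = sqrt(2/(3π·13n)).
Substituting N = 13n: C(52n, 13n) ~ (256/27)^(13n) · sqrt(2/(3π·13n)).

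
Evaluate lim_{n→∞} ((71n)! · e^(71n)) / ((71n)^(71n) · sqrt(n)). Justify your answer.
lim = sqrt(2π·71)

Stirling: (71n)! ~ sqrt(2π·71n) · (71n/e)^(71n). Hence
  (71n)! · e^(71n) / (71n)^(71n) ~ sqrt(2π·71n).
Dividing by sqrt(n): sqrt(2π·71n) / sqrt(n) = sqrt(2π·71) · n^((1−1)/2), so the limit is sqrt(2π·71).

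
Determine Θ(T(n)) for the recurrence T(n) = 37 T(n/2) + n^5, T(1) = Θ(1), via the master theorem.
T(n) = Θ(n^(log_2 37))

Master theorem: compare f(n) = n^5 to n^(log_2 37) where log_2 37 ≈ 5.209. Since 5 < log_2 37, we have f(n) = O(n^(log_2 37 − ε)) for some ε > 0 — Case 1. Hence T(n) = Θ(n^(log_2 37)).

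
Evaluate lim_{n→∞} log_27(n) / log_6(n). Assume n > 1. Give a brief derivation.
lim = ln(6) / ln(27) = log_27(6)

Change of base: log_27(n) = ln n / ln 27 and log_6(n) = ln n / ln 6. The ratio is (ln n / ln 27) · (ln 6 / ln n) = ln 6 / ln 27, a constant independent of n. So the limit is ln 6 / ln 27 = log_27(6).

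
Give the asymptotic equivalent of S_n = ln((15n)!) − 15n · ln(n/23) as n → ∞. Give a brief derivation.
S_n ~ 15n · (ln 345 − 1) + O(ln n)

Stirling: ln((15n)!) = 15n ln(15n) − 15n + O(ln n).
  S_n = 15n ln(15n) − 15n − 15n ln(n/23) + O(ln n)
      = 15n ln(15n) − 15n ln n + 15n ln 23 − 15n + O(ln n)
      = 15n ln 15 + 15n ln 23 − 15n + O(ln n)
      = 15n (ln 345 − 1) + O(ln n).
Numerically ln(345) − 1 ≈ 4.8435.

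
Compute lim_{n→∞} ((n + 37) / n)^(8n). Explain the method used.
lim = e^296

Rewrite as (1 + 37/n)^(8n). By the standard limit (1 + x/n)^n → e^x, we have (1 + 37/n)^n → e^37, and raising to the 8th power gives e^296.
More precisely, ln[(1 + 37/n)^(8n)] = 8n · ln(1 + 37/n) = 8n · (37/n + O(1/n^2)) = 296 + O(1/n) → 296.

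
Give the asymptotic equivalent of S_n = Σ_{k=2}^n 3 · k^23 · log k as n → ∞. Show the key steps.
S_n ~ n^24 log n / 8 − n^24 / 192

By integral comparison, S_n = ∫_1^n 3 · x^23 · log x dx + O(n^23 · log n). For the integral, ∫ x^23 log x dx = n^24 log n / 24 − n^24/576 (integration by parts). Hence S_n ~ n^24 log n / 8 − n^24 / 192.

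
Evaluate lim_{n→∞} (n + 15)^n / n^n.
lim = e^15

Rewrite as (1 + 15/n)^(n). By the standard limit (1 + x/n)^n → e^x, we have (1 + 15/n)^n → e^15, and raising to the 1st power gives e^15.
More precisely, ln[(1 + 15/n)^(n)] = n · ln(1 + 15/n) = n · (15/n + O(1/n^2)) = 15 + O(1/n) → 15.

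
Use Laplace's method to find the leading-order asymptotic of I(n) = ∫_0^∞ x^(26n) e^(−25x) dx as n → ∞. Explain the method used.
I(n) ~ (sqrt(2π·26n) / 25) · (26n/(25e))^(26n)

Write the integrand as exp(26n ln x − 25x) and set f(x) = 26n ln x − 25x. Then f'(x) = 26n/x − 25 = 0 at x* = 26n/25, and f''(x*) = −26n/x*^2 = −25^2/(26n). Laplace's method (interior maximum) gives
  I(n) ~ e^(f(x*)) · sqrt(2π / |f''(x*)|)
        = exp(26n ln(26n/25) − 26n) · sqrt(2π · 26n / 25^2)
        = (26n/25)^(26n) e^(−26n) · sqrt(2π·26n) / 25
        = (sqrt(2π·26n) / 25) · (26n/(25e))^(26n).
This matches Γ(26n+1)/25^(26n+1) with Stirling applied to Γ.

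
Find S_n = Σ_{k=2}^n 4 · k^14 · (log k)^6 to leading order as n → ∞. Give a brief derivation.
S_n ~ 4 · n^15 · (log n)^6 / 15

By integral comparison, S_n = ∫_1^n 4 · x^14 · (log x)^6 dx + O(n^14 · (log n)^6). For the integral, the leading term of ∫_1^n x^14 (log x)^6 dx is n^15/15 · (log n)^6 (by repeated integration by parts; each step lowers the log-exponent and produces a relatively O(1/log n) correction). Hence S_n ~ 4 · n^15 · (log n)^6 / 15.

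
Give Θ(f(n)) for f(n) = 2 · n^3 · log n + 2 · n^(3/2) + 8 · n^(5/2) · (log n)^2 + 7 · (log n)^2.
f(n) ∈ Θ(n^3 · log n)

Compare the terms by growth order. For large n, n^a · (log n)^b dominates n^a' · (log n)^b' iff a > a', or (a = a' and b > b'). Ranking the 4 terms shows the dominant one is 2 · n^3 · log n. Hence f(n) ∈ Θ(n^3 · log n).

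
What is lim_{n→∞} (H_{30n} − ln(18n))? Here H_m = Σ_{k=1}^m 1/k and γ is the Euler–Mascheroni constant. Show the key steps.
lim = ln(5/3) + γ

By Euler-Maclaurin, H_m = ln m + γ + O(1/m). So
  H_{30n} − ln(18n) = ln(30n) + γ − ln(18n) + O(1/n)
                       = ln(30/18) + γ + O(1/n).
Hence the limit is ln(30/18) + γ (= ln(5/3)).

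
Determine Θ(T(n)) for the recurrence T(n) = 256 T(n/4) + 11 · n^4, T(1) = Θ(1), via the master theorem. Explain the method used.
T(n) = Θ(n^4 log n)

log_4 256 = 4, and f(n) = 11 · n^4 = Θ(n^(log_4 256)). This is Case 2 of the master theorem: T(n) = Θ(f(n) · log n) = Θ(n^4 log n).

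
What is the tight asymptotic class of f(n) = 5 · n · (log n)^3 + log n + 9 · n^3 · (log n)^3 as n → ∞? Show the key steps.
f(n) ∈ Θ(n^3 · (log n)^3)

Compare the terms by growth order. For large n, n^a · (log n)^b dominates n^a' · (log n)^b' iff a > a', or (a = a' and b > b'). Ranking the 3 terms shows the dominant one is 9 · n^3 · (log n)^3. Hence f(n) ∈ Θ(n^3 · (log n)^3).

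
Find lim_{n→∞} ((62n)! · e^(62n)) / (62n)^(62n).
lim = ∞

Stirling: (62n)! ~ sqrt(2π·62n) · (62n/e)^(62n). Hence
  (62n)! · e^(62n) / (62n)^(62n) ~ sqrt(2π·62n) = sqrt(2π·62) · sqrt(n) → ∞.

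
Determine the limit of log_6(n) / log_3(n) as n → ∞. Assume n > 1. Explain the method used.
lim = ln(3) / ln(6) = log_6(3)

Change of base: log_6(n) = ln n / ln 6 and log_3(n) = ln n / ln 3. The ratio is (ln n / ln 6) · (ln 3 / ln n) = ln 3 / ln 6, a constant independent of n. So the limit is ln 3 / ln 6 = log_6(3).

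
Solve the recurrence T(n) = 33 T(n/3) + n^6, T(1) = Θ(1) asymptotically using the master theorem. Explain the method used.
T(n) = Θ(n^6)

log_3 33 ≈ 3.183. f(n) = n^6 dominates n^(log_3 33) since 6 > 3.183, and the regularity condition a·f(n/b) = 33·(n/3)^6 = (33/729)·n^6 ≤ c·f(n) holds with c = 33/729 ≈ 0.0453 < 1. So this is Case 3: T(n) = Θ(f(n)) = Θ(n^6).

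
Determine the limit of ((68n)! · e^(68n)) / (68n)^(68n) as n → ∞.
lim = ∞

Stirling: (68n)! ~ sqrt(2π·68n) · (68n/e)^(68n). Hence
  (68n)! · e^(68n) / (68n)^(68n) ~ sqrt(2π·68n) = sqrt(2π·68) · sqrt(n) → ∞.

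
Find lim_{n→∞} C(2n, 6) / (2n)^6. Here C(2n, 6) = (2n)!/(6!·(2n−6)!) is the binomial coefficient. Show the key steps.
lim = 1/6! = 1/720

With N = 2n → ∞: C(N, 6) / N^6 = [N(N−1)…(N−5)] / (6! · N^6) = (1/6!) · 1 · (1 − 1/(2n)) · … · (1 − 5/(2n)). Each factor → 1 as N → ∞, so the limit is 1/6! = 1/720.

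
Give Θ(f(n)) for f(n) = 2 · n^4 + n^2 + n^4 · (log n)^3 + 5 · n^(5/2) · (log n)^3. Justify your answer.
f(n) ∈ Θ(n^4 · (log n)^3)

Compare the terms by growth order. For large n, n^a · (log n)^b dominates n^a' · (log n)^b' iff a > a', or (a = a' and b > b'). Ranking the 4 terms shows the dominant one is n^4 · (log n)^3. Hence f(n) ∈ Θ(n^4 · (log n)^3).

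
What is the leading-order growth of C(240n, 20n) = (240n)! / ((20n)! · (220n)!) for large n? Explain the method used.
C(240n, 20n) ~ (8916100448256/285311670611)^(20n) · sqrt(6/(11π·20n))

Write N = 20n. Apply Stirling to each factorial:
  (12N)! ~ sqrt(2π·12N) · (12N/e)^(12N),
  N! ~ sqrt(2π N) · (N/e)^N,
  (11N)! ~ sqrt(2π·11N) · (11N/e)^(11N).
The exponential factors combine to (12N)^(12N) / (N^N · (11N)^(11N)) = 12^(12N)/11^(11N) = (12^12/11^11)^N = (8916100448256/285311670611)^N.
The square-root prefactors combine to sqrt(2π·12N) / (sqrt(2π N)·sqrt(2π·11N)) = sqrt(12 / (2π·11·N)) = sqrt(6/(11π·20n)).
Substituting N = 20n: C(240n, 20n) ~ (8916100448256/285311670611)^(20n) · sqrt(6/(11π·20n)).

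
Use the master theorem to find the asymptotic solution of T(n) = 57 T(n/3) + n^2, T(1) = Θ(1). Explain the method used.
T(n) = Θ(n^(log_3 57))

Master theorem: compare f(n) = n^2 to n^(log_3 57) where log_3 57 ≈ 3.680. Since 2 < log_3 57, we have f(n) = O(n^(log_3 57 − ε)) for some ε > 0 — Case 1. Hence T(n) = Θ(n^(log_3 57)).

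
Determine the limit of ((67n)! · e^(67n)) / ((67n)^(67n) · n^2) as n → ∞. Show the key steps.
lim = 0

Stirling: (67n)! ~ sqrt(2π·67n) · (67n/e)^(67n). Hence
  (67n)! · e^(67n) / (67n)^(67n) ~ sqrt(2π·67n).
Dividing by n^2: sqrt(2π·67n) / n^2 = sqrt(2π·67) · n^((1−4)/2), so the expression behaves like sqrt(2π·67) · n^((1−4)/2) → 0.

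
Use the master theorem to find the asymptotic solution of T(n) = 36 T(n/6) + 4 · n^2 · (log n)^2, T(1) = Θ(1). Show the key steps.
T(n) = Θ(n^2 · (log n)^3)

Here log_6 36 = 2 and f(n) = 4 · n^2 · (log n)^2 = Θ(n^(log_6 36) · (log n)^2). This is the extended Case 2 of the master theorem (f matches the critical exponent up to log factors), giving T(n) = Θ(n^(log_6 36) · (log n)^(2+1)) = Θ(n^2 · (log n)^3).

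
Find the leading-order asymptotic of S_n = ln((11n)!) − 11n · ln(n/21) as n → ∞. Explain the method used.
S_n ~ 11n · (ln 231 − 1) + O(ln n)

Stirling: ln((11n)!) = 11n ln(11n) − 11n + O(ln n).
  S_n = 11n ln(11n) − 11n − 11n ln(n/21) + O(ln n)
      = 11n ln(11n) − 11n ln n + 11n ln 21 − 11n + O(ln n)
      = 11n ln 11 + 11n ln 21 − 11n + O(ln n)
      = 11n (ln 231 − 1) + O(ln n).
Numerically ln(231) − 1 ≈ 4.4424.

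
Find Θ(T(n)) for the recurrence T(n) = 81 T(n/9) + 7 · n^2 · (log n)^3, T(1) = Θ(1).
T(n) = Θ(n^2 · (log n)^4)

Here log_9 81 = 2 and f(n) = 7 · n^2 · (log n)^3 = Θ(n^(log_9 81) · (log n)^3). This is the extended Case 2 of the master theorem (f matches the critical exponent up to log factors), giving T(n) = Θ(n^(log_9 81) · (log n)^(3+1)) = Θ(n^2 · (log n)^4).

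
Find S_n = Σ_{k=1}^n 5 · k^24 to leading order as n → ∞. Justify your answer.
S_n ~ n^25 / 5

By integral comparison (Euler-Maclaurin), Σ_{k=1}^n 5 · k^24 = 5 · ∫_0^n x^24 dx + O(n^24) = 5 · n^25/25 = n^25 / 5 + O(n^24). (Equivalently, Faulhaber's formula gives the same leading term.)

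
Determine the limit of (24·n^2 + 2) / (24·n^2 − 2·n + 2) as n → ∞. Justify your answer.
lim = 24/24 = 1

For large n the leading n^2 terms dominate both numerator and denominator. Dividing top and bottom by n^2, every other term tends to 0, leaving 24/24 = 1.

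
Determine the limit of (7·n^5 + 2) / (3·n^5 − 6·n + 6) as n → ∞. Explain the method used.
lim = 7/3

For large n the leading n^5 terms dominate both numerator and denominator. Dividing top and bottom by n^5, every other term tends to 0, leaving 7/3.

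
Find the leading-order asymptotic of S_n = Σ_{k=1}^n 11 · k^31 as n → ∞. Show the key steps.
S_n ~ 11 · n^32 / 32

By integral comparison (Euler-Maclaurin), Σ_{k=1}^n 11 · k^31 = 11 · ∫_0^n x^31 dx + O(n^31) = 11 · n^32/32 + O(n^31). (Equivalently, Faulhaber's formula gives the same leading term.)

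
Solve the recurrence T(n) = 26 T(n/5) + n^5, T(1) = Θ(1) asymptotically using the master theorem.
T(n) = Θ(n^5)

log_5 26 ≈ 2.024. f(n) = n^5 dominates n^(log_5 26) since 5 > 2.024, and the regularity condition a·f(n/b) = 26·(n/5)^5 = (26/3125)·n^5 ≤ c·f(n) holds with c = 26/3125 ≈ 0.00832 < 1. So this is Case 3: T(n) = Θ(f(n)) = Θ(n^5).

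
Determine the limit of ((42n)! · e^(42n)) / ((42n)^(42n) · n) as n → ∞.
lim = 0

Stirling: (42n)! ~ sqrt(2π·42n) · (42n/e)^(42n). Hence
  (42n)! · e^(42n) / (42n)^(42n) ~ sqrt(2π·42n).
Dividing by n: sqrt(2π·42n) / n = sqrt(2π·42) · n^((1−2)/2), so the expression behaves like sqrt(2π·42) · n^((1−2)/2) → 0.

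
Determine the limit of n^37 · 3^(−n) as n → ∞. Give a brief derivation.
lim = 0

Exponentials with base > 1 dominate every fixed polynomial: for any fixed c, n^c / 3^n → 0 as n → ∞ (e.g. by the ratio test, or by writing 3^n = e^(n ln 3) and noting e^(n ln 3) / n^c → ∞). Hence n^37 · 3^(−n) = n^37 / 3^n → 0.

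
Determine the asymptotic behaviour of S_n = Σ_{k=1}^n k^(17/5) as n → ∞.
S_n ~ (5/22) · n^(22/5)

Integral comparison: Σ_{k=1}^n k^(17/5) = ∫_0^n x^(17/5) dx + O(n^(17/5)). The integral is n^(1 + 17/5) / (1 + 17/5) = n^((17+5)/5) / ((17+5)/5) = (5/22) · n^(22/5).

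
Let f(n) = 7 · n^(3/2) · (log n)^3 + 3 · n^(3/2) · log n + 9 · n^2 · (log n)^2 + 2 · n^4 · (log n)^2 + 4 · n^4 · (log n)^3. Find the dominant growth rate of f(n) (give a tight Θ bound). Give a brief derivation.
f(n) ∈ Θ(n^4 · (log n)^3)

Compare the terms by growth order. For large n, n^a · (log n)^b dominates n^a' · (log n)^b' iff a > a', or (a = a' and b > b'). Ranking the 5 terms shows the dominant one is 4 · n^4 · (log n)^3. Hence f(n) ∈ Θ(n^4 · (log n)^3).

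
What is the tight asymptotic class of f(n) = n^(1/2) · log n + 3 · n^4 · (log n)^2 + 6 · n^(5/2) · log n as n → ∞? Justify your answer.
f(n) ∈ Θ(n^4 · (log n)^2)

Compare the terms by growth order. For large n, n^a · (log n)^b dominates n^a' · (log n)^b' iff a > a', or (a = a' and b > b'). Ranking the 3 terms shows the dominant one is 3 · n^4 · (log n)^2. Hence f(n) ∈ Θ(n^4 · (log n)^2).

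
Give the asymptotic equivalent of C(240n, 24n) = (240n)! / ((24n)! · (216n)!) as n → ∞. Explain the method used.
C(240n, 24n) ~ (10000000000/387420489)^(24n) · sqrt(5/(9π·24n))

Write N = 24n. Apply Stirling to each factorial:
  (10N)! ~ sqrt(2π·10N) · (10N/e)^(10N),
  N! ~ sqrt(2π N) · (N/e)^N,
  (9N)! ~ sqrt(2π·9N) · (9N/e)^(9N).
The exponential factors combine to (10N)^(10N) / (N^N · (9N)^(9N)) = 10^(10N)/9^(9N) = (10^10/9^9)^N = (10000000000/387420489)^N.
The square-root prefactors combine to sqrt(2π·10N) / (sqrt(2π N)·sqrt(2π·9N)) = sqrt(10 / (2π·9·N)) = sqrt(5/(9π·24n)).
Substituting N = 24n: C(240n, 24n) ~ (10000000000/387420489)^(24n) · sqrt(5/(9π·24n)).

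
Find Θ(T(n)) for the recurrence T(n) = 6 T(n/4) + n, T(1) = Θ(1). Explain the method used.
T(n) = Θ(n^(log_4 6))

Master theorem: compare f(n) = n to n^(log_4 6) where log_4 6 ≈ 1.292. Since 1 < log_4 6, we have f(n) = O(n^(log_4 6 − ε)) for some ε > 0 — Case 1. Hence T(n) = Θ(n^(log_4 6)).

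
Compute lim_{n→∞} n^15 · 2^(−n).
lim = 0

Exponentials with base > 1 dominate every fixed polynomial: for any fixed c, n^c / 2^n → 0 as n → ∞ (e.g. by the ratio test, or by writing 2^n = e^(n ln 2) and noting e^(n ln 2) / n^c → ∞). Hence n^15 · 2^(−n) = n^15 / 2^n → 0.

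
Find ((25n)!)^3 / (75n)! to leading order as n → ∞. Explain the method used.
((25n)!)^3/(75n)! ~ ((2π·25n)^(2/2) / sqrt(3)) · 3^(−3·25n)  →  0

Write N = 25n. Stirling: N! ~ sqrt(2π N)(N/e)^N and (3N)! ~ sqrt(2π·3N)·(3N/e)^(3N).
  (N!)^3/(3N)! ~ (2π N)^(3/2) (N/e)^(3N) / [sqrt(2π·3N) (3N/e)^(3N)]
     = (2π N)^(3/2) / sqrt(2π·3N) · (N/(3N))^(3N)
     = (2π N)^((3−1)/2) / sqrt(3) · 3^(−3N).
Since 3^3 > 1, the factor 3^(−3N) decays exponentially, so the ratio → 0. Substituting N = 25n gives the stated form.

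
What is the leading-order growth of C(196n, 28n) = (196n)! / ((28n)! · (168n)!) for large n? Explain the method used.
C(196n, 28n) ~ (823543/46656)^(28n) · sqrt(7/(12π·28n))

Write N = 28n. Apply Stirling to each factorial:
  (7N)! ~ sqrt(2π·7N) · (7N/e)^(7N),
  N! ~ sqrt(2π N) · (N/e)^N,
  (6N)! ~ sqrt(2π·6N) · (6N/e)^(6N).
The exponential factors combine to (7N)^(7N) / (N^N · (6N)^(6N)) = 7^(7N)/6^(6N) = (7^7/6^6)^N = (823543/46656)^N.
The square-root prefactors combine to sqrt(2π·7N) / (sqrt(2π N)·sqrt(2π·6N)) = sqrt(7 / (2π·6·N)) = sqrt(7/(12π·28n)).
Substituting N = 28n: C(196n, 28n) ~ (823543/46656)^(28n) · sqrt(7/(12π·28n)).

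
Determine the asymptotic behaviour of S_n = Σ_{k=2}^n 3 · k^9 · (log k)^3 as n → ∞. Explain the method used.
S_n ~ 3 · n^10 · (log n)^3 / 10

By integral comparison, S_n = ∫_1^n 3 · x^9 · (log x)^3 dx + O(n^9 · (log n)^3). For the integral, the leading term of ∫_1^n x^9 (log x)^3 dx is n^10/10 · (log n)^3 (by repeated integration by parts; each step lowers the log-exponent and produces a relatively O(1/log n) correction). Hence S_n ~ 3 · n^10 · (log n)^3 / 10.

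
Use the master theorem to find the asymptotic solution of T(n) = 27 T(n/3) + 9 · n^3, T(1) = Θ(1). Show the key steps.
T(n) = Θ(n^3 log n)

log_3 27 = 3, and f(n) = 9 · n^3 = Θ(n^(log_3 27)). This is Case 2 of the master theorem: T(n) = Θ(f(n) · log n) = Θ(n^3 log n).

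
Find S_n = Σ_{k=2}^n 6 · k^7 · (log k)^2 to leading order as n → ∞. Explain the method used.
S_n ~ 3 · n^8 · (log n)^2 / 4

By integral comparison, S_n = ∫_1^n 6 · x^7 · (log x)^2 dx + O(n^7 · (log n)^2). For the integral, the leading term of ∫_1^n x^7 (log x)^2 dx is n^8/8 · (log n)^2 (by repeated integration by parts; each step lowers the log-exponent and produces a relatively O(1/log n) correction). Hence S_n ~ 3 · n^8 · (log n)^2 / 4.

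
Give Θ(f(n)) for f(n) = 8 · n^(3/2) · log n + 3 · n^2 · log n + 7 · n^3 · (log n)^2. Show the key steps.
f(n) ∈ Θ(n^3 · (log n)^2)

Compare the terms by growth order. For large n, n^a · (log n)^b dominates n^a' · (log n)^b' iff a > a', or (a = a' and b > b'). Ranking the 3 terms shows the dominant one is 7 · n^3 · (log n)^2. Hence f(n) ∈ Θ(n^3 · (log n)^2).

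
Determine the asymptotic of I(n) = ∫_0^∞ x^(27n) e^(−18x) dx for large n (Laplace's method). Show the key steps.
I(n) ~ (sqrt(2π·27n) / 18) · (27n/(18e))^(27n)

Write the integrand as exp(27n ln x − 18x) and set f(x) = 27n ln x − 18x. Then f'(x) = 27n/x − 18 = 0 at x* = 27n/18, and f''(x*) = −27n/x*^2 = −18^2/(27n). Laplace's method (interior maximum) gives
  I(n) ~ e^(f(x*)) · sqrt(2π / |f''(x*)|)
        = exp(27n ln(27n/18) − 27n) · sqrt(2π · 27n / 18^2)
        = (27n/18)^(27n) e^(−27n) · sqrt(2π·27n) / 18
        = (sqrt(2π·27n) / 18) · (27n/(18e))^(27n).
This matches Γ(27n+1)/18^(27n+1) with Stirling applied to Γ.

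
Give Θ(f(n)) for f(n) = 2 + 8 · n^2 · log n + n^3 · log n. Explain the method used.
f(n) ∈ Θ(n^3 · log n)

Compare the terms by growth order. For large n, n^a · (log n)^b dominates n^a' · (log n)^b' iff a > a', or (a = a' and b > b'). Ranking the 3 terms shows the dominant one is n^3 · log n. Hence f(n) ∈ Θ(n^3 · log n).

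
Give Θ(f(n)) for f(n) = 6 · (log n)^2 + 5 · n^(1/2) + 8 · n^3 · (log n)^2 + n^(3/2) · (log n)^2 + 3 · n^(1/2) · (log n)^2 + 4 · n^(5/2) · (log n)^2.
f(n) ∈ Θ(n^3 · (log n)^2)

Compare the terms by growth order. For large n, n^a · (log n)^b dominates n^a' · (log n)^b' iff a > a', or (a = a' and b > b'). Ranking the 6 terms shows the dominant one is 8 · n^3 · (log n)^2. Hence f(n) ∈ Θ(n^3 · (log n)^2).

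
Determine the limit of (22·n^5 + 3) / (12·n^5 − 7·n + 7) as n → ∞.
lim = 22/12 = 11/6

For large n the leading n^5 terms dominate both numerator and denominator. Dividing top and bottom by n^5, every other term tends to 0, leaving 22/12 = 11/6.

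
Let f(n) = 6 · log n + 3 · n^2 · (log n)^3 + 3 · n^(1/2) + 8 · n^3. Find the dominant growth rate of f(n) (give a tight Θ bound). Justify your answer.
f(n) ∈ Θ(n^3)

Compare the terms by growth order. For large n, n^a · (log n)^b dominates n^a' · (log n)^b' iff a > a', or (a = a' and b > b'). Ranking the 4 terms shows the dominant one is 8 · n^3. Hence f(n) ∈ Θ(n^3).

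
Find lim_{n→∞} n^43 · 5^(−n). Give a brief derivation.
lim = 0

Exponentials with base > 1 dominate every fixed polynomial: for any fixed c, n^c / 5^n → 0 as n → ∞ (e.g. by the ratio test, or by writing 5^n = e^(n ln 5) and noting e^(n ln 5) / n^c → ∞). Hence n^43 · 5^(−n) = n^43 / 5^n → 0.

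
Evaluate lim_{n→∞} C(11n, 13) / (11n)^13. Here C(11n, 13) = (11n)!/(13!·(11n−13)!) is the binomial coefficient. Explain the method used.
lim = 1/13! = 1/6227020800

With N = 11n → ∞: C(N, 13) / N^13 = [N(N−1)…(N−12)] / (13! · N^13) = (1/13!) · 1 · (1 − 1/(11n)) · … · (1 − 12/(11n)). Each factor → 1 as N → ∞, so the limit is 1/13! = 1/6227020800.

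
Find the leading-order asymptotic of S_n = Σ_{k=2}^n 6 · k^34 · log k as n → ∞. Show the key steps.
S_n ~ 6 · n^35 log n / 35 − 6 · n^35 / 1225

By integral comparison, S_n = ∫_1^n 6 · x^34 · log x dx + O(n^34 · log n). For the integral, ∫ x^34 log x dx = n^35 log n / 35 − n^35/1225 (integration by parts). Hence S_n ~ 6 · n^35 log n / 35 − 6 · n^35 / 1225.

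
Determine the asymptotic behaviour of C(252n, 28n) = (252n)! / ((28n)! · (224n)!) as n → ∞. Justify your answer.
C(252n, 28n) ~ (387420489/16777216)^(28n) · sqrt(9/(16π·28n))

Write N = 28n. Apply Stirling to each factorial:
  (9N)! ~ sqrt(2π·9N) · (9N/e)^(9N),
  N! ~ sqrt(2π N) · (N/e)^N,
  (8N)! ~ sqrt(2π·8N) · (8N/e)^(8N).
The exponential factors combine to (9N)^(9N) / (N^N · (8N)^(8N)) = 9^(9N)/8^(8N) = (9^9/8^8)^N = (387420489/16777216)^N.
The square-root prefactors combine to sqrt(2π·9N) / (sqrt(2π N)·sqrt(2π·8N)) = sqrt(9 / (2π·8·N)) = sqrt(9/(16π·28n)).
Substituting N = 28n: C(252n, 28n) ~ (387420489/16777216)^(28n) · sqrt(9/(16π·28n)).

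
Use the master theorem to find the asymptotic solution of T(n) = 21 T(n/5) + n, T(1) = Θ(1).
T(n) = Θ(n^(log_5 21))

Master theorem: compare f(n) = n to n^(log_5 21) where log_5 21 ≈ 1.892. Since 1 < log_5 21, we have f(n) = O(n^(log_5 21 − ε)) for some ε > 0 — Case 1. Hence T(n) = Θ(n^(log_5 21)).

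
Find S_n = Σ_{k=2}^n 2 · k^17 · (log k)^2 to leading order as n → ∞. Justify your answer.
S_n ~ n^18 · (log n)^2 / 9

By integral comparison, S_n = ∫_1^n 2 · x^17 · (log x)^2 dx + O(n^17 · (log n)^2). For the integral, the leading term of ∫_1^n x^17 (log x)^2 dx is n^18/18 · (log n)^2 (by repeated integration by parts; each step lowers the log-exponent and produces a relatively O(1/log n) correction). Hence S_n ~ n^18 · (log n)^2 / 9.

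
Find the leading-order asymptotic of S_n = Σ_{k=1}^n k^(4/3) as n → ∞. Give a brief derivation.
S_n ~ (3/7) · n^(7/3)

Integral comparison: Σ_{k=1}^n k^(4/3) = ∫_0^n x^(4/3) dx + O(n^(4/3)). The integral is n^(1 + 4/3) / (1 + 4/3) = n^((4+3)/3) / ((4+3)/3) = (3/7) · n^(7/3).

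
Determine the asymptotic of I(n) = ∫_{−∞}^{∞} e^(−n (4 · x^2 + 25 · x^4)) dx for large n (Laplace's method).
I(n) ~ sqrt(π/(4n))

φ(x) = 4 · x^2 + 25 · x^4 has its unique global minimum at x* = 0 (since φ'(x) = 8x + 100x^3 = 0 only at x = 0 for real x with both coefficients positive, and φ → ∞ as |x| → ∞). At x* = 0, φ(0) = 0 and φ''(0) = 8. Laplace's method then gives
  I(n) ~ sqrt(2π / (n · φ''(0))) · e^(−n φ(0)) = sqrt(2π / (8n)) = sqrt(π/(4n)).
The 25 · x^4 term contributes only at subleading order (an O(1/n) relative correction).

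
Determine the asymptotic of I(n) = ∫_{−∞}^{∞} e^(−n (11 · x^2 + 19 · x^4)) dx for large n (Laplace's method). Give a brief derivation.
I(n) ~ sqrt(π/(11n))

φ(x) = 11 · x^2 + 19 · x^4 has its unique global minimum at x* = 0 (since φ'(x) = 22x + 76x^3 = 0 only at x = 0 for real x with both coefficients positive, and φ → ∞ as |x| → ∞). At x* = 0, φ(0) = 0 and φ''(0) = 22. Laplace's method then gives
  I(n) ~ sqrt(2π / (n · φ''(0))) · e^(−n φ(0)) = sqrt(2π / (22n)) = sqrt(π/(11n)).
The 19 · x^4 term contributes only at subleading order (an O(1/n) relative correction).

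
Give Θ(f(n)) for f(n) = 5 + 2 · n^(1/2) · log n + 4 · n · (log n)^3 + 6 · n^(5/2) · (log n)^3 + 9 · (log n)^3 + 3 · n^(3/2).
f(n) ∈ Θ(n^(5/2) · (log n)^3)

Compare the terms by growth order. For large n, n^a · (log n)^b dominates n^a' · (log n)^b' iff a > a', or (a = a' and b > b'). Ranking the 6 terms shows the dominant one is 6 · n^(5/2) · (log n)^3. Hence f(n) ∈ Θ(n^(5/2) · (log n)^3).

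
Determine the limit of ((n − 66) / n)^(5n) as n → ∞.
lim = e^(−330)

Rewrite as (1 − 66/n)^(5n). By the standard limit (1 + x/n)^n → e^x, we have (1 − 66/n)^n → e^(−66), and raising to the 5th power gives e^(−330).
More precisely, ln[(1 − 66/n)^(5n)] = 5n · ln(1 − 66/n) = 5n · (-66/n + O(1/n^2)) = -330 + O(1/n) → -330.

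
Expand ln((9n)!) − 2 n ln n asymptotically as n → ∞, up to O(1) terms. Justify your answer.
ln((9n)!) − 2 n ln n = 7 n ln n + 9(ln 9 − 1) n + (1/2) ln(2π·9n) + O(1/n)

Stirling: ln((9n)!) = 9n ln(9n) − 9n + (1/2) ln(2π·9n) + O(1/n).
Expand 9n ln(9n) = 9n (ln n + ln 9) = 9n ln n + 9n ln 9.
Subtract 2n ln n: leading term is (9 − 2) n ln n = 7 n ln n. The next term is 9n ln 9 − 9n = 9(ln 9 − 1) n. Then the (1/2) ln(2π·9n) correction.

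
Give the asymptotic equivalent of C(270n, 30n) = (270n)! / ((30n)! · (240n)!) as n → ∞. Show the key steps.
C(270n, 30n) ~ (387420489/16777216)^(30n) · sqrt(9/(16π·30n))

Write N = 30n. Apply Stirling to each factorial:
  (9N)! ~ sqrt(2π·9N) · (9N/e)^(9N),
  N! ~ sqrt(2π N) · (N/e)^N,
  (8N)! ~ sqrt(2π·8N) · (8N/e)^(8N).
The exponential factors combine to (9N)^(9N) / (N^N · (8N)^(8N)) = 9^(9N)/8^(8N) = (9^9/8^8)^N = (387420489/16777216)^N.
The square-root prefactors combine to sqrt(2π·9N) / (sqrt(2π N)·sqrt(2π·8N)) = sqrt(9 / (2π·8·N)) = sqrt(9/(16π·30n)).
Substituting N = 30n: C(270n, 30n) ~ (387420489/16777216)^(30n) · sqrt(9/(16π·30n)).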